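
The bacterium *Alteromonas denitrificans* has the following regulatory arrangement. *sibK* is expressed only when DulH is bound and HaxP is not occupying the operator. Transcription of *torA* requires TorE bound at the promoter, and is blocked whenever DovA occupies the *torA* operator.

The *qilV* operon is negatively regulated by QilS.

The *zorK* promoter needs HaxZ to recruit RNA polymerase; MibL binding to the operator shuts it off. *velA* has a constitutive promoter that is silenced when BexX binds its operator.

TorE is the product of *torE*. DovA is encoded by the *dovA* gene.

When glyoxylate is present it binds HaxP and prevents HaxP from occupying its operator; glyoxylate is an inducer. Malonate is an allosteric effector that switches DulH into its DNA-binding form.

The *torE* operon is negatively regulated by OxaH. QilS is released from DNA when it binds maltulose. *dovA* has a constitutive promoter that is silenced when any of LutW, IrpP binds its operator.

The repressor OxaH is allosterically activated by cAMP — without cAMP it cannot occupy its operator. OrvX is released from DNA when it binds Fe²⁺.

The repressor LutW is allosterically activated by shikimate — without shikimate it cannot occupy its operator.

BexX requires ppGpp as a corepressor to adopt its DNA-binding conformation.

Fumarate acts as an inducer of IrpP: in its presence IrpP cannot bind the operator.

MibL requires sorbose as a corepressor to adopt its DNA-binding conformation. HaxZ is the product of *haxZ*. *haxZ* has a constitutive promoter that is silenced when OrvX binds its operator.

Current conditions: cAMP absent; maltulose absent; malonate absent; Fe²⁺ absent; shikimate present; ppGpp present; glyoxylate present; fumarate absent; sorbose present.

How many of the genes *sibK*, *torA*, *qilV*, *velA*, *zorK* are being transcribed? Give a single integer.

1

Glyoxylate is present, so HaxP is inactive.
Malonate is absent, so DulH is inactive.
Required activator DulH is absent, so *sibK* is not transcribed.
→ *sibK* is OFF.
cAMP is absent, so OxaH is inactive.
With no repressor bound, *torE* is transcribed.
So TorE is produced and active.
Shikimate is present, so LutW is active.
Fumarate is absent, so IrpP is active.
With repressor LutW bound, *dovA* is not transcribed.
So DovA is not produced.
No repressor is bound and TorE is active, so *torA* is transcribed.
→ *torA* is ON.
Maltulose is absent, so QilS is active.
With repressor QilS bound, *qilV* is not transcribed.
→ *qilV* is OFF.
ppGpp is present, so BexX is active.
With repressor BexX bound, *velA* is not transcribed.
→ *velA* is OFF.
Sorbose is present, so MibL is active.
Fe²⁺ is absent, so OrvX is active.
With repressor OrvX bound, *haxZ* is not transcribed.
So HaxZ is not produced.
With repressor MibL bound, *zorK* is not transcribed.
→ *zorK* is OFF.
1 of the 5 genes is transcribed.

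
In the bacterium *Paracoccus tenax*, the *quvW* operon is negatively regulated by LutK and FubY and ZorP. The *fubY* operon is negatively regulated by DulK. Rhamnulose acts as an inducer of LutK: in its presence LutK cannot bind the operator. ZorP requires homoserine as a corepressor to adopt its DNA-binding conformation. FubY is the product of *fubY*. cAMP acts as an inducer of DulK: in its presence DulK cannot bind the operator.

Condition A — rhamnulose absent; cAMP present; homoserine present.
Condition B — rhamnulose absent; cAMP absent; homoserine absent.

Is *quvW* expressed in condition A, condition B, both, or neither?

Condition A:
Rhamnulose is absent, so LutK is active.
cAMP is present, so DulK is inactive.
With no repressor bound, *fubY* is transcribed.
So FubY is produced and active.
Homoserine is present, so ZorP is active.
With repressor LutK bound, *quvW* is not transcribed.
→ *quvW* is OFF in A.
Condition B:
Rhamnulose is absent, so LutK is active.
cAMP is absent, so DulK is active.
With repressor DulK bound, *fubY* is not transcribed.
So FubY is not produced.
Homoserine is absent, so ZorP is inactive.
With repressor LutK bound, *quvW* is not transcribed.
→ *quvW* is OFF in B.

neither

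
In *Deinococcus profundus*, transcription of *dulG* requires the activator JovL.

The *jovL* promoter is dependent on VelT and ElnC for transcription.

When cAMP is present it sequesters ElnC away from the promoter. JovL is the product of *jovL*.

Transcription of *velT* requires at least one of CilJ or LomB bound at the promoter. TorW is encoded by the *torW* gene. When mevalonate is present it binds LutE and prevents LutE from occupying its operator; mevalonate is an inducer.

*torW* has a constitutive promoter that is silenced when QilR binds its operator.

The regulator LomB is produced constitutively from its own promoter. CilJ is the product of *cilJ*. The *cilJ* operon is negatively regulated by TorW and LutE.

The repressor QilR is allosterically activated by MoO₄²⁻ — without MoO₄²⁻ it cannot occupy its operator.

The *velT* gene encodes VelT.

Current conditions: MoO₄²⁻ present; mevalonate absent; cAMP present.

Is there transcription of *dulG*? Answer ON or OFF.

OFF

MoO₄²⁻ is present, so QilR is active.
With repressor QilR bound, *torW* is not transcribed.
So TorW is not produced.
Mevalonate is absent, so LutE is active.
With repressor LutE bound, *cilJ* is not transcribed.
So CilJ is not produced.
LomB is produced constitutively and is active.
Activator LomB is present, so *velT* is transcribed.
So VelT is produced and active.
cAMP is present, so ElnC is inactive.
Required activator ElnC is absent, so *jovL* is not transcribed.
So JovL is not produced.
Required activator JovL is absent, so *dulG* is not transcribed.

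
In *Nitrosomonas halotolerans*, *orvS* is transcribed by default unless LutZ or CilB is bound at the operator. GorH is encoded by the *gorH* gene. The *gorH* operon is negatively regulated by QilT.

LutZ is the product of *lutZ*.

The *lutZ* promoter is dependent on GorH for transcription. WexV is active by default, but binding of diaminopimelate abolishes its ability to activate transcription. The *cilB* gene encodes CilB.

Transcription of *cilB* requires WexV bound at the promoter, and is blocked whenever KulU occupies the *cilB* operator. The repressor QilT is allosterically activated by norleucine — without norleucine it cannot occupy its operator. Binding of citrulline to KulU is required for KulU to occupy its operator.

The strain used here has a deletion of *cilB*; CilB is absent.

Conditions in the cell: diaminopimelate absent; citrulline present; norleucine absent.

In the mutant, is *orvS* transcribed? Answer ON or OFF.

Norleucine is absent, so QilT is inactive.
With no repressor bound, *gorH* is transcribed.
So GorH is produced and active.
No repressor is bound and GorH is active, so *lutZ* is transcribed.
So LutZ is produced and active.
CilB is non-functional in this strain, so it has no effect.
With repressor LutZ bound, *orvS* is not transcribed.

OFF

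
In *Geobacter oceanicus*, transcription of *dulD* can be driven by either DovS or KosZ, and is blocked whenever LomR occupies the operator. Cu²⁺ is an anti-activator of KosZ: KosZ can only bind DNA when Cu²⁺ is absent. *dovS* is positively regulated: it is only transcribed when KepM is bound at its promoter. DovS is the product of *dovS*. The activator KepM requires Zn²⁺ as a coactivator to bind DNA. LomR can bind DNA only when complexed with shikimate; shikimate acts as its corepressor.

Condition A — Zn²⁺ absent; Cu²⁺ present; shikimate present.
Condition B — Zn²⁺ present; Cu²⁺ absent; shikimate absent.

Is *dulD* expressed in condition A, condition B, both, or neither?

Condition A:
Zn²⁺ is absent, so KepM is inactive.
Required activator KepM is absent, so *dovS* is not transcribed.
So DovS is not produced.
Cu²⁺ is present, so KosZ is inactive.
Shikimate is present, so LomR is active.
With repressor LomR bound, *dulD* is not transcribed.
→ *dulD* is OFF in A.
Condition B:
Zn²⁺ is present, so KepM is active.
No repressor is bound and KepM is active, so *dovS* is transcribed.
So DovS is produced and active.
Cu²⁺ is absent, so KosZ is active.
Shikimate is absent, so LomR is inactive.
Activator DovS is present, so *dulD* is transcribed.
→ *dulD* is ON in B.

B only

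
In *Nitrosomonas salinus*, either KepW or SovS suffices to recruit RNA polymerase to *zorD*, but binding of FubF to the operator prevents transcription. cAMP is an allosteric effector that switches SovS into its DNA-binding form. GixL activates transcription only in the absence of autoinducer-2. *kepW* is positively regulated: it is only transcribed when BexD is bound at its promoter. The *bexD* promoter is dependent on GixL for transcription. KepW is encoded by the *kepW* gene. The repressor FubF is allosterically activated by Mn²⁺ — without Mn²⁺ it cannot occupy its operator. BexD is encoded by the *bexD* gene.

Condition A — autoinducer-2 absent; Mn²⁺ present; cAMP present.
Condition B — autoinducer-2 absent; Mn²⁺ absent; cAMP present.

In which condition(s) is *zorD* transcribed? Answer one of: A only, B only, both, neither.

B only

Condition A:
Autoinducer-2 is absent, so GixL is active.
No repressor is bound and GixL is active, so *bexD* is transcribed.
So BexD is produced and active.
No repressor is bound and BexD is active, so *kepW* is transcribed.
So KepW is produced and active.
Mn²⁺ is present, so FubF is active.
cAMP is present, so SovS is active.
With repressor FubF bound, *zorD* is not transcribed.
→ *zorD* is OFF in A.
Condition B:
Autoinducer-2 is absent, so GixL is active.
No repressor is bound and GixL is active, so *bexD* is transcribed.
So BexD is produced and active.
No repressor is bound and BexD is active, so *kepW* is transcribed.
So KepW is produced and active.
Mn²⁺ is absent, so FubF is inactive.
cAMP is present, so SovS is active.
Activator KepW is present, so *zorD* is transcribed.
→ *zorD* is ON in B.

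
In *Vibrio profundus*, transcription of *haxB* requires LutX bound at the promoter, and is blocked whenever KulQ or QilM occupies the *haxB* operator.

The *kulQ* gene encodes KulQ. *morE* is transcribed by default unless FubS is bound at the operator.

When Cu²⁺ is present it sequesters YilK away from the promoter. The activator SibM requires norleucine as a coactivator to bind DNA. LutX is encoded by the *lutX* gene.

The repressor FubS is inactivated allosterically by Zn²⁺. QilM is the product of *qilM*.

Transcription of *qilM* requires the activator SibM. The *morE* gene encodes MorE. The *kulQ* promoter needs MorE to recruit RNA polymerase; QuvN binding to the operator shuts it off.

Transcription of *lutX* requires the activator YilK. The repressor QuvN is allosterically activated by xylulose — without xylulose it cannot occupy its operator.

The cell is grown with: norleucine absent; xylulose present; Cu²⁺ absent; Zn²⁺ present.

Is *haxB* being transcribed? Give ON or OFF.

ON

Xylulose is present, so QuvN is active.
Zn²⁺ is present, so FubS is inactive.
With no repressor bound, *morE* is transcribed.
So MorE is produced and active.
With repressor QuvN bound, *kulQ* is not transcribed.
So KulQ is not produced.
Cu²⁺ is absent, so YilK is active.
No repressor is bound and YilK is active, so *lutX* is transcribed.
So LutX is produced and active.
Norleucine is absent, so SibM is inactive.
Required activator SibM is absent, so *qilM* is not transcribed.
So QilM is not produced.
No repressor is bound and LutX is active, so *haxB* is transcribed.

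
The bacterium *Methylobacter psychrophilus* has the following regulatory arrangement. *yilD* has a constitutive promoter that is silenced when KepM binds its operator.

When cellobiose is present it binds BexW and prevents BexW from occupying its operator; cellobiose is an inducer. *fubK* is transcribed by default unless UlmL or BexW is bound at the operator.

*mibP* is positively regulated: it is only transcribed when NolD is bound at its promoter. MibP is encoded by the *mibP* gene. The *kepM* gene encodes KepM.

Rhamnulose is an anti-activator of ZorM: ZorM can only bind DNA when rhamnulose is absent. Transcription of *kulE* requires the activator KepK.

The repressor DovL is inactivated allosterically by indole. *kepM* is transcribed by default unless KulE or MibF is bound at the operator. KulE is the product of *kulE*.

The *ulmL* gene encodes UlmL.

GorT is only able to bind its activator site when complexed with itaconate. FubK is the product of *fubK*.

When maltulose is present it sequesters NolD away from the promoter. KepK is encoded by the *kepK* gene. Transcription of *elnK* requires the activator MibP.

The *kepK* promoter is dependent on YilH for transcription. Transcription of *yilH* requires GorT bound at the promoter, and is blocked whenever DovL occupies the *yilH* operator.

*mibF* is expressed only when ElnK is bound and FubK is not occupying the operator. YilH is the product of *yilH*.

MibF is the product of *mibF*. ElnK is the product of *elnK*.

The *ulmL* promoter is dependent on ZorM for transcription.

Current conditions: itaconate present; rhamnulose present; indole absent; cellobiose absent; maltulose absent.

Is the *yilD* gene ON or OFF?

Itaconate is present, so GorT is active.
Indole is absent, so DovL is active.
With repressor DovL bound, *yilH* is not transcribed.
So YilH is not produced.
Required activator YilH is absent, so *kepK* is not transcribed.
So KepK is not produced.
Required activator KepK is absent, so *kulE* is not transcribed.
So KulE is not produced.
Maltulose is absent, so NolD is active.
No repressor is bound and NolD is active, so *mibP* is transcribed.
So MibP is produced and active.
No repressor is bound and MibP is active, so *elnK* is transcribed.
So ElnK is produced and active.
Rhamnulose is present, so ZorM is inactive.
Required activator ZorM is absent, so *ulmL* is not transcribed.
So UlmL is not produced.
Cellobiose is absent, so BexW is active.
With repressor BexW bound, *fubK* is not transcribed.
So FubK is not produced.
No repressor is bound and ElnK is active, so *mibF* is transcribed.
So MibF is produced and active.
With repressor MibF bound, *kepM* is not transcribed.
So KepM is not produced.
With no repressor bound, *yilD* is transcribed.

ON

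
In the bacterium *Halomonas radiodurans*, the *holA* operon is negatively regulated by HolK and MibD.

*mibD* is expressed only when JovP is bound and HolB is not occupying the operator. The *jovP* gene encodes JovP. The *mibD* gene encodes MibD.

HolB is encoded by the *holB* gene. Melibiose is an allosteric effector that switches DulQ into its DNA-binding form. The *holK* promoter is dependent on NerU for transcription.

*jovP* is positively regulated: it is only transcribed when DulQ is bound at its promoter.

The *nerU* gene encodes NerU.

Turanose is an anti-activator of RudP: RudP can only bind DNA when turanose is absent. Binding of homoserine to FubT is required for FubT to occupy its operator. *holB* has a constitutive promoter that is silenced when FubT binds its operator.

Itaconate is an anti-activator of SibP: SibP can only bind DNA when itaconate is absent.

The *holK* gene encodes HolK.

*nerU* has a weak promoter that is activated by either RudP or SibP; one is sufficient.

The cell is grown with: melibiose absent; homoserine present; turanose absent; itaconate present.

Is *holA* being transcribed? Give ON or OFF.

OFF

Turanose is absent, so RudP is active.
Itaconate is present, so SibP is inactive.
Activator RudP is present, so *nerU* is transcribed.
So NerU is produced and active.
No repressor is bound and NerU is active, so *holK* is transcribed.
So HolK is produced and active.
Melibiose is absent, so DulQ is inactive.
Required activator DulQ is absent, so *jovP* is not transcribed.
So JovP is not produced.
Homoserine is present, so FubT is active.
With repressor FubT bound, *holB* is not transcribed.
So HolB is not produced.
Required activator JovP is absent, so *mibD* is not transcribed.
So MibD is not produced.
With repressor HolK bound, *holA* is not transcribed.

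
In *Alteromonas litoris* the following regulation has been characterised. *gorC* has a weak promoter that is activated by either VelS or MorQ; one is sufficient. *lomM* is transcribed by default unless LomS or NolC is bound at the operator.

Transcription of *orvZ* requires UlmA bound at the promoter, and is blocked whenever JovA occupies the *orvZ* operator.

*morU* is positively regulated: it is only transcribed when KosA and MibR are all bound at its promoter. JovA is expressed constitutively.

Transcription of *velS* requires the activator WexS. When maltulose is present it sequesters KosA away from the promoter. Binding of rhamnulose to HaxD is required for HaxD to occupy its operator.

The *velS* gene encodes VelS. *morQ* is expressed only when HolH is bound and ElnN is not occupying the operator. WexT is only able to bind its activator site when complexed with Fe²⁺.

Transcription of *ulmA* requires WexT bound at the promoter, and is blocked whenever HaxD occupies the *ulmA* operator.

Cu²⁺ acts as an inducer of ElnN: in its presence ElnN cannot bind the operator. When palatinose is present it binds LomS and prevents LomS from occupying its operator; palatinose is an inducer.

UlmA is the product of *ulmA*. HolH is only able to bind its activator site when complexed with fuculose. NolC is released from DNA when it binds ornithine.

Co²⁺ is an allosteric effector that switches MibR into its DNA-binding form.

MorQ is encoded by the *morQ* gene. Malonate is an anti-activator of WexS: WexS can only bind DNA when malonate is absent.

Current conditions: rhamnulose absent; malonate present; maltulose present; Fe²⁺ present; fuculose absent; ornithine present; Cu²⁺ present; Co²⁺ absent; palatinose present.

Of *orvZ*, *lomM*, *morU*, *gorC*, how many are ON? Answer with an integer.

1

Rhamnulose is absent, so HaxD is inactive.
Fe²⁺ is present, so WexT is active.
No repressor is bound and WexT is active, so *ulmA* is transcribed.
So UlmA is produced and active.
JovA is produced constitutively and is active.
With repressor JovA bound, *orvZ* is not transcribed.
→ *orvZ* is OFF.
Palatinose is present, so LomS is inactive.
Ornithine is present, so NolC is inactive.
With no repressor bound, *lomM* is transcribed.
→ *lomM* is ON.
Maltulose is present, so KosA is inactive.
Co²⁺ is absent, so MibR is inactive.
Required activator KosA is absent, so *morU* is not transcribed.
→ *morU* is OFF.
Malonate is present, so WexS is inactive.
Required activator WexS is absent, so *velS* is not transcribed.
So VelS is not produced.
Fuculose is absent, so HolH is inactive.
Cu²⁺ is present, so ElnN is inactive.
Required activator HolH is absent, so *morQ* is not transcribed.
So MorQ is not produced.
No activator is available at the *gorC* promoter, so *gorC* is not transcribed.
→ *gorC* is OFF.
1 of the 4 genes is transcribed.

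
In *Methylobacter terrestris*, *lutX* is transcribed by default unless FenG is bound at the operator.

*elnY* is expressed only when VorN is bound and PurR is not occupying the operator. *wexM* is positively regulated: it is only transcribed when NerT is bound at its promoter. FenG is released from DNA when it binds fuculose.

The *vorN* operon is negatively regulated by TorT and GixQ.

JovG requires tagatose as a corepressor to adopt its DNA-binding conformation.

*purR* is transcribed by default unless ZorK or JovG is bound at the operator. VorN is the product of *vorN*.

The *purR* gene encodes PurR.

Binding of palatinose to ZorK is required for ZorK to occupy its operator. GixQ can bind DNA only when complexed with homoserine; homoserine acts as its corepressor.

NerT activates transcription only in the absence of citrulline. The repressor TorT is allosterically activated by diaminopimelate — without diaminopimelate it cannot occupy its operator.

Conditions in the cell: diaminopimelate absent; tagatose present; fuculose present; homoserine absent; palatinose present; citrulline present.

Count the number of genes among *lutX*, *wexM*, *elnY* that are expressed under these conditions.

2

Fuculose is present, so FenG is inactive.
With no repressor bound, *lutX* is transcribed.
→ *lutX* is ON.
Citrulline is present, so NerT is inactive.
Required activator NerT is absent, so *wexM* is not transcribed.
→ *wexM* is OFF.
Diaminopimelate is absent, so TorT is inactive.
Homoserine is absent, so GixQ is inactive.
With no repressor bound, *vorN* is transcribed.
So VorN is produced and active.
Palatinose is present, so ZorK is active.
Tagatose is present, so JovG is active.
With repressor ZorK bound, *purR* is not transcribed.
So PurR is not produced.
No repressor is bound and VorN is active, so *elnY* is transcribed.
→ *elnY* is ON.
2 of the 3 genes are transcribed.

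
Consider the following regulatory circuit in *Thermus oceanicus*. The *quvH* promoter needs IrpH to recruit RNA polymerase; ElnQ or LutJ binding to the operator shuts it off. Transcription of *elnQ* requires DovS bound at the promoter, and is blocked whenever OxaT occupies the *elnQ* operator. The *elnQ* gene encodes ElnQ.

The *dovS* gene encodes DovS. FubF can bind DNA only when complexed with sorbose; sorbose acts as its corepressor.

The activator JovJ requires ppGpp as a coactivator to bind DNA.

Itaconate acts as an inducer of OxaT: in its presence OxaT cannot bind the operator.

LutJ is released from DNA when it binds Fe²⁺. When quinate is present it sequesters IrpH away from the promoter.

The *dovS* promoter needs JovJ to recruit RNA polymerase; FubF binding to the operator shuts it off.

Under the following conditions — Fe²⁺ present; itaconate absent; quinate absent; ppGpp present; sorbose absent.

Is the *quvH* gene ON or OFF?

ON

ppGpp is present, so JovJ is active.
Sorbose is absent, so FubF is inactive.
No repressor is bound and JovJ is active, so *dovS* is transcribed.
So DovS is produced and active.
Itaconate is absent, so OxaT is active.
With repressor OxaT bound, *elnQ* is not transcribed.
So ElnQ is not produced.
Quinate is absent, so IrpH is active.
Fe²⁺ is present, so LutJ is inactive.
No repressor is bound and IrpH is active, so *quvH* is transcribed.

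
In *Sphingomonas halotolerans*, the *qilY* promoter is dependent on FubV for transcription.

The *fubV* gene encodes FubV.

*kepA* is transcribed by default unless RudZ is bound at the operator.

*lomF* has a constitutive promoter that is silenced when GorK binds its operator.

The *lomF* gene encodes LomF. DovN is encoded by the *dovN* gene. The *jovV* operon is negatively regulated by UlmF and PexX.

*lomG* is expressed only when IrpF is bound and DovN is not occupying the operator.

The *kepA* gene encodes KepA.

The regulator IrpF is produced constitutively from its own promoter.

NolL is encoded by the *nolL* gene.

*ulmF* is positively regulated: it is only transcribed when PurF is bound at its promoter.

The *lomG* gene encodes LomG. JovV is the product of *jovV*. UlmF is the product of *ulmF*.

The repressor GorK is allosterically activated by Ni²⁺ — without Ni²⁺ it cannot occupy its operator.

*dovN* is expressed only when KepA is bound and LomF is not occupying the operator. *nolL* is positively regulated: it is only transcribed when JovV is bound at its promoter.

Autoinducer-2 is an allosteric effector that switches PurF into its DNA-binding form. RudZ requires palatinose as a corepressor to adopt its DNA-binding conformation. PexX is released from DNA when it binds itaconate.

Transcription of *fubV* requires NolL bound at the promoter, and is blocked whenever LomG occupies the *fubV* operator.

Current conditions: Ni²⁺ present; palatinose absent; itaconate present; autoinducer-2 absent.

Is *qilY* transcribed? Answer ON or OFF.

ON

Autoinducer-2 is absent, so PurF is inactive.
Required activator PurF is absent, so *ulmF* is not transcribed.
So UlmF is not produced.
Itaconate is present, so PexX is inactive.
With no repressor bound, *jovV* is transcribed.
So JovV is produced and active.
No repressor is bound and JovV is active, so *nolL* is transcribed.
So NolL is produced and active.
Ni²⁺ is present, so GorK is active.
With repressor GorK bound, *lomF* is not transcribed.
So LomF is not produced.
Palatinose is absent, so RudZ is inactive.
With no repressor bound, *kepA* is transcribed.
So KepA is produced and active.
No repressor is bound and KepA is active, so *dovN* is transcribed.
So DovN is produced and active.
IrpF is produced constitutively and is active.
With repressor DovN bound, *lomG* is not transcribed.
So LomG is not produced.
No repressor is bound and NolL is active, so *fubV* is transcribed.
So FubV is produced and active.
No repressor is bound and FubV is active, so *qilY* is transcribed.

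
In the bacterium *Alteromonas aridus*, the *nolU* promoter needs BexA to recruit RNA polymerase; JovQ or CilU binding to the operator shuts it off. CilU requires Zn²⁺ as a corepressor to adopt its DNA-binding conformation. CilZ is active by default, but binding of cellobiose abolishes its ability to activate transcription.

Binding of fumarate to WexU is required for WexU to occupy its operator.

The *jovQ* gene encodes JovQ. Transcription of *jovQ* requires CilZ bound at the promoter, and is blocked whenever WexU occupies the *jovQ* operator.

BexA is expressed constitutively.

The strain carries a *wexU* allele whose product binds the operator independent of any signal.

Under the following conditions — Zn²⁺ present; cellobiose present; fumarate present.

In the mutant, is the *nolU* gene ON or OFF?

WexU is constitutively active in this strain.
Cellobiose is present, so CilZ is inactive.
With repressor WexU bound, *jovQ* is not transcribed.
So JovQ is not produced.
BexA is produced constitutively and is active.
Zn²⁺ is present, so CilU is active.
With repressor CilU bound, *nolU* is not transcribed.

OFF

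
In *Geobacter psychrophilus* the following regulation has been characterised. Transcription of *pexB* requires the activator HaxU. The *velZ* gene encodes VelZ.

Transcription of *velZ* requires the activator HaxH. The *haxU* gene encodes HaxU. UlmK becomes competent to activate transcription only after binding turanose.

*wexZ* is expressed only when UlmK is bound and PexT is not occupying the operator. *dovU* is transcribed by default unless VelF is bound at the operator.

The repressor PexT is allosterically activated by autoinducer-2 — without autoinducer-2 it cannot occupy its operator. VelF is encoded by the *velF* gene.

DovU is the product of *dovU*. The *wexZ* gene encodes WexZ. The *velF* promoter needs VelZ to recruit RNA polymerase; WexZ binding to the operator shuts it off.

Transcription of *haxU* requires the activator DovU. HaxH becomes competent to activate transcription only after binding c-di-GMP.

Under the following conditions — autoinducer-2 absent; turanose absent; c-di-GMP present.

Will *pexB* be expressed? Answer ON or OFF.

Turanose is absent, so UlmK is inactive.
Autoinducer-2 is absent, so PexT is inactive.
Required activator UlmK is absent, so *wexZ* is not transcribed.
So WexZ is not produced.
c-di-GMP is present, so HaxH is active.
No repressor is bound and HaxH is active, so *velZ* is transcribed.
So VelZ is produced and active.
No repressor is bound and VelZ is active, so *velF* is transcribed.
So VelF is produced and active.
With repressor VelF bound, *dovU* is not transcribed.
So DovU is not produced.
Required activator DovU is absent, so *haxU* is not transcribed.
So HaxU is not produced.
Required activator HaxU is absent, so *pexB* is not transcribed.

OFF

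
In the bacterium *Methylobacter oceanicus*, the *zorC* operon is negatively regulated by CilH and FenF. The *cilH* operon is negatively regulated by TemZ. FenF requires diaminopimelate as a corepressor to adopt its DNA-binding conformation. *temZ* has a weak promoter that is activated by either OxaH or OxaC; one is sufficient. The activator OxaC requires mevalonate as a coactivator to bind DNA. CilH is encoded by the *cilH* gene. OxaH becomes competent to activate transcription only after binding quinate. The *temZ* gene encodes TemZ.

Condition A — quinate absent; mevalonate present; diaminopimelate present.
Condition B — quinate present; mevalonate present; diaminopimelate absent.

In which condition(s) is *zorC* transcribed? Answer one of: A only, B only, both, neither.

Condition A:
Quinate is absent, so OxaH is inactive.
Mevalonate is present, so OxaC is active.
Activator OxaC is present, so *temZ* is transcribed.
So TemZ is produced and active.
With repressor TemZ bound, *cilH* is not transcribed.
So CilH is not produced.
Diaminopimelate is present, so FenF is active.
With repressor FenF bound, *zorC* is not transcribed.
→ *zorC* is OFF in A.
Condition B:
Quinate is present, so OxaH is active.
Mevalonate is present, so OxaC is active.
Activator OxaH is present, so *temZ* is transcribed.
So TemZ is produced and active.
With repressor TemZ bound, *cilH* is not transcribed.
So CilH is not produced.
Diaminopimelate is absent, so FenF is inactive.
With no repressor bound, *zorC* is transcribed.
→ *zorC* is ON in B.

B only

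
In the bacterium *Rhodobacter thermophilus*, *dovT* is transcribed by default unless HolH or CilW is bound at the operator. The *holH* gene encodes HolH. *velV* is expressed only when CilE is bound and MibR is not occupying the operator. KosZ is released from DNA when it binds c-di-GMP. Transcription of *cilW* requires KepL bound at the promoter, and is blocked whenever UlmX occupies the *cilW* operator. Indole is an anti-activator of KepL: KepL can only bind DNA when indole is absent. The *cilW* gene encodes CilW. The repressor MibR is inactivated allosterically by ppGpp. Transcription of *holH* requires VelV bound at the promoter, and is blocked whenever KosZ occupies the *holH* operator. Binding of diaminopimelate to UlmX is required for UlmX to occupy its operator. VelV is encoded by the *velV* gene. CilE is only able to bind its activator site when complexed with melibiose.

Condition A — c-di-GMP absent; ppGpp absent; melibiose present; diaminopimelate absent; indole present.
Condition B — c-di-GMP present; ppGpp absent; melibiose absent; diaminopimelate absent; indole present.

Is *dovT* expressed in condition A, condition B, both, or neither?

Condition A:
c-di-GMP is absent, so KosZ is active.
ppGpp is absent, so MibR is active.
Melibiose is present, so CilE is active.
With repressor MibR bound, *velV* is not transcribed.
So VelV is not produced.
With repressor KosZ bound, *holH* is not transcribed.
So HolH is not produced.
Diaminopimelate is absent, so UlmX is inactive.
Indole is present, so KepL is inactive.
Required activator KepL is absent, so *cilW* is not transcribed.
So CilW is not produced.
With no repressor bound, *dovT* is transcribed.
→ *dovT* is ON in A.
Condition B:
c-di-GMP is present, so KosZ is inactive.
ppGpp is absent, so MibR is active.
Melibiose is absent, so CilE is inactive.
With repressor MibR bound, *velV* is not transcribed.
So VelV is not produced.
Required activator VelV is absent, so *holH* is not transcribed.
So HolH is not produced.
Diaminopimelate is absent, so UlmX is inactive.
Indole is present, so KepL is inactive.
Required activator KepL is absent, so *cilW* is not transcribed.
So CilW is not produced.
With no repressor bound, *dovT* is transcribed.
→ *dovT* is ON in B.

both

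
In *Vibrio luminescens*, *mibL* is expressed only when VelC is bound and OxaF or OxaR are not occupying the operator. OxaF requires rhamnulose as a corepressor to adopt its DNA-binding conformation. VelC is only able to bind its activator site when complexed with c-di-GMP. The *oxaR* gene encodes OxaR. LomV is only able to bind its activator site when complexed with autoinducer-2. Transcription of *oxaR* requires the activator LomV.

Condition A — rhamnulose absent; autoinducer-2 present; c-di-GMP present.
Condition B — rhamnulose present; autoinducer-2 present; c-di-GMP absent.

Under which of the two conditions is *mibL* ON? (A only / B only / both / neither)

Condition A:
Rhamnulose is absent, so OxaF is inactive.
Autoinducer-2 is present, so LomV is active.
No repressor is bound and LomV is active, so *oxaR* is transcribed.
So OxaR is produced and active.
c-di-GMP is present, so VelC is active.
With repressor OxaR bound, *mibL* is not transcribed.
→ *mibL* is OFF in A.
Condition B:
Rhamnulose is present, so OxaF is active.
Autoinducer-2 is present, so LomV is active.
No repressor is bound and LomV is active, so *oxaR* is transcribed.
So OxaR is produced and active.
c-di-GMP is absent, so VelC is inactive.
With repressor OxaF bound, *mibL* is not transcribed.
→ *mibL* is OFF in B.

neither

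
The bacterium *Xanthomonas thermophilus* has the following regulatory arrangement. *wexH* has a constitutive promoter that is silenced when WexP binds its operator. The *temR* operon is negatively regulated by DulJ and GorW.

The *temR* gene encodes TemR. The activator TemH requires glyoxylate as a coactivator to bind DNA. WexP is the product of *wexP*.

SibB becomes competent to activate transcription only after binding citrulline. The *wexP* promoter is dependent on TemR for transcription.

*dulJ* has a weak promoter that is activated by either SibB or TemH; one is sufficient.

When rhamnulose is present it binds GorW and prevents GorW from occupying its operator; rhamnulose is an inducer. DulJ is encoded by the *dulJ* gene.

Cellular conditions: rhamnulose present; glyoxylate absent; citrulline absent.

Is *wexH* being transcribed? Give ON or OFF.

OFF

Citrulline is absent, so SibB is inactive.
Glyoxylate is absent, so TemH is inactive.
No activator is available at the *dulJ* promoter, so *dulJ* is not transcribed.
So DulJ is not produced.
Rhamnulose is present, so GorW is inactive.
With no repressor bound, *temR* is transcribed.
So TemR is produced and active.
No repressor is bound and TemR is active, so *wexP* is transcribed.
So WexP is produced and active.
With repressor WexP bound, *wexH* is not transcribed.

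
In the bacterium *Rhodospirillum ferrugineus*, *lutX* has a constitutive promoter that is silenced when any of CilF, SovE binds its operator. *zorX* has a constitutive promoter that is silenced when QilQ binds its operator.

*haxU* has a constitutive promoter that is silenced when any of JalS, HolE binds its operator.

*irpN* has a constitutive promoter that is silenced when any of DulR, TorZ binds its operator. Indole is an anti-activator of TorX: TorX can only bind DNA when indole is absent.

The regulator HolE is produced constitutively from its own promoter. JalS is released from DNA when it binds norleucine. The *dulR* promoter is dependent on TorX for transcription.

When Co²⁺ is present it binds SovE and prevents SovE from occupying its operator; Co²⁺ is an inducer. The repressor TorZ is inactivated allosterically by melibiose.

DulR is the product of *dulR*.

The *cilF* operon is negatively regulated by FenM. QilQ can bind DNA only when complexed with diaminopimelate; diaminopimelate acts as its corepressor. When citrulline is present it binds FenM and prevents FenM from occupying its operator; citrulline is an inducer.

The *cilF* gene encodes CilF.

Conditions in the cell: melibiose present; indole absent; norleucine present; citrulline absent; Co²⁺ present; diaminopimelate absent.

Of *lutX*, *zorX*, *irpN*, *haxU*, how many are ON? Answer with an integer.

Citrulline is absent, so FenM is active.
With repressor FenM bound, *cilF* is not transcribed.
So CilF is not produced.
Co²⁺ is present, so SovE is inactive.
With no repressor bound, *lutX* is transcribed.
→ *lutX* is ON.
Diaminopimelate is absent, so QilQ is inactive.
With no repressor bound, *zorX* is transcribed.
→ *zorX* is ON.
Indole is absent, so TorX is active.
No repressor is bound and TorX is active, so *dulR* is transcribed.
So DulR is produced and active.
Melibiose is present, so TorZ is inactive.
With repressor DulR bound, *irpN* is not transcribed.
→ *irpN* is OFF.
Norleucine is present, so JalS is inactive.
HolE is produced constitutively and is active.
With repressor HolE bound, *haxU* is not transcribed.
→ *haxU* is OFF.
2 of the 4 genes are transcribed.

2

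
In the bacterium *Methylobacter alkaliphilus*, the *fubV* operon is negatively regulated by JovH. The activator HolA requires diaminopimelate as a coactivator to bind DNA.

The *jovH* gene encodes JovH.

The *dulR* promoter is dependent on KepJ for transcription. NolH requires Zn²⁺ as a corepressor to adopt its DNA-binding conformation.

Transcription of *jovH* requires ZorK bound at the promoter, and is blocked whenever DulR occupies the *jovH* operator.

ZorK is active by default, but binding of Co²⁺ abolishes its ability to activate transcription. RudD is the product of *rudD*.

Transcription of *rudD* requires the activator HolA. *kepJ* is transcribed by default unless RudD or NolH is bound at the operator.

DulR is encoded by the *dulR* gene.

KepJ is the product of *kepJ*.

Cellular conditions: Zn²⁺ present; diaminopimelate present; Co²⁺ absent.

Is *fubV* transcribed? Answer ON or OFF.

Diaminopimelate is present, so HolA is active.
No repressor is bound and HolA is active, so *rudD* is transcribed.
So RudD is produced and active.
Zn²⁺ is present, so NolH is active.
With repressor RudD bound, *kepJ* is not transcribed.
So KepJ is not produced.
Required activator KepJ is absent, so *dulR* is not transcribed.
So DulR is not produced.
Co²⁺ is absent, so ZorK is active.
No repressor is bound and ZorK is active, so *jovH* is transcribed.
So JovH is produced and active.
With repressor JovH bound, *fubV* is not transcribed.

OFF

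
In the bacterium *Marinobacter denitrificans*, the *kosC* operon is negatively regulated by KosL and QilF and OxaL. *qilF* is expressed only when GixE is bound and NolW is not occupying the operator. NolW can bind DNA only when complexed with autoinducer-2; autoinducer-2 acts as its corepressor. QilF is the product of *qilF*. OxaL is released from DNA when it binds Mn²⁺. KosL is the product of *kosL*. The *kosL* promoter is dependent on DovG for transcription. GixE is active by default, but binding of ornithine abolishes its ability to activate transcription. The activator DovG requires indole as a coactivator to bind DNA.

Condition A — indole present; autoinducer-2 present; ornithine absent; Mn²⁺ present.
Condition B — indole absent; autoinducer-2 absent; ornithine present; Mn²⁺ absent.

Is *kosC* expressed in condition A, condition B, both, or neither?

neither

Condition A:
Indole is present, so DovG is active.
No repressor is bound and DovG is active, so *kosL* is transcribed.
So KosL is produced and active.
Autoinducer-2 is present, so NolW is active.
Ornithine is absent, so GixE is active.
With repressor NolW bound, *qilF* is not transcribed.
So QilF is not produced.
Mn²⁺ is present, so OxaL is inactive.
With repressor KosL bound, *kosC* is not transcribed.
→ *kosC* is OFF in A.
Condition B:
Indole is absent, so DovG is inactive.
Required activator DovG is absent, so *kosL* is not transcribed.
So KosL is not produced.
Autoinducer-2 is absent, so NolW is inactive.
Ornithine is present, so GixE is inactive.
Required activator GixE is absent, so *qilF* is not transcribed.
So QilF is not produced.
Mn²⁺ is absent, so OxaL is active.
With repressor OxaL bound, *kosC* is not transcribed.
→ *kosC* is OFF in B.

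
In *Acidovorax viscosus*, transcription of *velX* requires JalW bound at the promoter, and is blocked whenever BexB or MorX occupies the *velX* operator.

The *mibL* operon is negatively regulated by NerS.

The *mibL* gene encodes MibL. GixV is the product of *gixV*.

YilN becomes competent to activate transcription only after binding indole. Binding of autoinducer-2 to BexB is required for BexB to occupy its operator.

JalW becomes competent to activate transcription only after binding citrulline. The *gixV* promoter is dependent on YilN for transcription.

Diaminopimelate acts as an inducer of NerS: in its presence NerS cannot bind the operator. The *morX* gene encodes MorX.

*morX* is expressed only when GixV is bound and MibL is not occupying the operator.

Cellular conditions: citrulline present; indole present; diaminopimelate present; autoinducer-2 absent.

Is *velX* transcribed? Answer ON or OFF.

ON

Autoinducer-2 is absent, so BexB is inactive.
Citrulline is present, so JalW is active.
Indole is present, so YilN is active.
No repressor is bound and YilN is active, so *gixV* is transcribed.
So GixV is produced and active.
Diaminopimelate is present, so NerS is inactive.
With no repressor bound, *mibL* is transcribed.
So MibL is produced and active.
With repressor MibL bound, *morX* is not transcribed.
So MorX is not produced.
No repressor is bound and JalW is active, so *velX* is transcribed.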